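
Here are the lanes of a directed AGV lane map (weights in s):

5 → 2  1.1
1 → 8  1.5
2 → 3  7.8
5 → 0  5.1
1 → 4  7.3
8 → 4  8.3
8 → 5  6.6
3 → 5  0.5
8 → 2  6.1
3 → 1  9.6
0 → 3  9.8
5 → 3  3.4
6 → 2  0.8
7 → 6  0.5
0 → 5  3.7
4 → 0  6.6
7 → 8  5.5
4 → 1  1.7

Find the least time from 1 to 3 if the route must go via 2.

Best 1 to 2: 1–8–2 costing 7.6
Best 2 to 3: 2–3 costing 7.8
Total via 2: 7.6 + 7.8 = 15.4 s.

15.4 s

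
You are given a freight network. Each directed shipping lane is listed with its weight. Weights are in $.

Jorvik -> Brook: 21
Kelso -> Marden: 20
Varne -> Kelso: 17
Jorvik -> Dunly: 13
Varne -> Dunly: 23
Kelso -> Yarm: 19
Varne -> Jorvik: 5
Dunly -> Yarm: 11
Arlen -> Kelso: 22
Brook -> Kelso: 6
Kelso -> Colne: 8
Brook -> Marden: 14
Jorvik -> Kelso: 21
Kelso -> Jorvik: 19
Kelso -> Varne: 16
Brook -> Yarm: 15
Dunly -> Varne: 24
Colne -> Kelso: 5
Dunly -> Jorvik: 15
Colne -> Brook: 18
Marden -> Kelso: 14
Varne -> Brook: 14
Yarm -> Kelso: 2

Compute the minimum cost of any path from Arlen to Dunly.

Shortest distances from Arlen:
Arlen: 0
Kelso: 22  (via Arlen)
Colne: 30  (via Kelso)
Varne: 38  (via Kelso)
Jorvik: 41  (via Kelso)
Yarm: 41  (via Kelso)
Marden: 42  (via Kelso)
Brook: 48  (via Colne)
Dunly: 54  (via Jorvik)
Shortest route: Arlen–Kelso–Jorvik–Dunly = $54.

$54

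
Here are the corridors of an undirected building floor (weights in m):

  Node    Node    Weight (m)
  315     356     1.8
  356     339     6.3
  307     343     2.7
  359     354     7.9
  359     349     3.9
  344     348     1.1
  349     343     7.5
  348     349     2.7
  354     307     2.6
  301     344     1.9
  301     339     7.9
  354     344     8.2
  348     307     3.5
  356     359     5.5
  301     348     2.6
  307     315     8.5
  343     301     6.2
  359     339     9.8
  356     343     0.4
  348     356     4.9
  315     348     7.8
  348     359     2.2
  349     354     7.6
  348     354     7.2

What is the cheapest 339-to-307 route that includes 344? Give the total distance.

Shortest 339→344: 339 → 301 → 344 = 9.8
Shortest 344→307: 344 → 348 → 307 = 4.6
Total via 344: 9.8 + 4.6 = 14.4 m.

14.4 m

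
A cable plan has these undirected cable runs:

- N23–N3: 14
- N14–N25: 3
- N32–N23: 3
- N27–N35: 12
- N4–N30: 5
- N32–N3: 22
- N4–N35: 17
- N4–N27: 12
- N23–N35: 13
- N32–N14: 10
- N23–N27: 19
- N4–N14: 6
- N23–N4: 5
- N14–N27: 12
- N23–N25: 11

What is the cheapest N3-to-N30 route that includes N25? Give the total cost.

39

Best N3 to N25: N3–N23–N25 costing 25
Shortest N25→N30: N25–N14–N4–N30 = 14
Total via N25: 25 + 14 = 39.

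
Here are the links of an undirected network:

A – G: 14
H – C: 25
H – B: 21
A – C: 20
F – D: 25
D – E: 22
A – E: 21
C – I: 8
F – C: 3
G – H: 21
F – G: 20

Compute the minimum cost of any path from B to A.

56

Shortest distances from B:
B: 0
H: 21  (via B)
G: 42  (via H)
C: 46  (via H)
F: 49  (via C)
I: 54  (via C)
A: 56  (via G)
Shortest route: B → H → G → A = 56.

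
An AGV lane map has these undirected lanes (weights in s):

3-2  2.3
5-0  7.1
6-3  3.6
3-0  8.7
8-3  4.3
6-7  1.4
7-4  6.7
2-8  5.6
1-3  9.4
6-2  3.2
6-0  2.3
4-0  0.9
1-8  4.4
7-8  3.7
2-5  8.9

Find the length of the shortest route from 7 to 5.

10.8 s

Settle nodes by increasing distance from 7:
7: 0
6: 1.4  (via 7)
0: 3.7  (via 6)
8: 3.7  (via 7)
2: 4.6  (via 6)
4: 4.6  (via 0)
3: 5  (via 6)
1: 8.1  (via 8)
5: 10.8  (via 0)
Shortest route: 7 → 6 → 0 → 5 = 10.8 s.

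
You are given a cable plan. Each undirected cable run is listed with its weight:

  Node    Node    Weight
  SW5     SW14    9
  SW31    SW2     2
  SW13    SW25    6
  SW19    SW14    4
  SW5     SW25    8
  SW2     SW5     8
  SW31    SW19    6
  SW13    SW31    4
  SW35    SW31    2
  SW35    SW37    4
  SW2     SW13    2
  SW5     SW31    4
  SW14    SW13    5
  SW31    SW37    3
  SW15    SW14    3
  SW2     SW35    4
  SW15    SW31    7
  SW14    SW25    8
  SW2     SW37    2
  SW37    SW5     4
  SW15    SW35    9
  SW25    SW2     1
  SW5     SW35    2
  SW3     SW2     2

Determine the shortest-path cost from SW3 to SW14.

Candidate routes:
SW3 - SW2 - SW25 - SW13 - SW14: 2+1+6+5 = 14
SW3 - SW2 - SW31 - SW13 - SW14: 2+2+4+5 = 13
SW3 - SW2 - SW13 - SW14: 2+2+5 = 9
SW3 - SW2 - SW25 - SW14: 2+1+8 = 11
The minimum is 9 via SW3 - SW2 - SW13 - SW14.

9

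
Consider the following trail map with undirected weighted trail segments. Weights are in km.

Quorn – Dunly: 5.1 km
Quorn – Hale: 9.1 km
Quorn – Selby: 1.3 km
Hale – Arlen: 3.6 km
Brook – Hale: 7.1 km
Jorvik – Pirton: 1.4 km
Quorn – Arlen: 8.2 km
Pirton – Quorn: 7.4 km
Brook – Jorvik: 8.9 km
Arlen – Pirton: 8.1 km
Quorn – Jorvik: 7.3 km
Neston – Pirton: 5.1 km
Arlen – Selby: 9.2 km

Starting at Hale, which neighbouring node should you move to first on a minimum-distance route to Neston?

Compare a few routes:
Hale → Quorn → Jorvik → Pirton → Neston: 9.1+7.3+1.4+5.1 = 22.9
Hale → Brook → Jorvik → Pirton → Neston: 7.1+8.9+1.4+5.1 = 22.5
Hale → Arlen → Pirton → Neston: 3.6+8.1+5.1 = 16.8
Hale → Quorn → Pirton → Neston: 9.1+7.4+5.1 = 21.6
The minimum is 16.8 km via Hale → Arlen → Pirton → Neston.
So from Hale the first move is to Arlen.

Arlen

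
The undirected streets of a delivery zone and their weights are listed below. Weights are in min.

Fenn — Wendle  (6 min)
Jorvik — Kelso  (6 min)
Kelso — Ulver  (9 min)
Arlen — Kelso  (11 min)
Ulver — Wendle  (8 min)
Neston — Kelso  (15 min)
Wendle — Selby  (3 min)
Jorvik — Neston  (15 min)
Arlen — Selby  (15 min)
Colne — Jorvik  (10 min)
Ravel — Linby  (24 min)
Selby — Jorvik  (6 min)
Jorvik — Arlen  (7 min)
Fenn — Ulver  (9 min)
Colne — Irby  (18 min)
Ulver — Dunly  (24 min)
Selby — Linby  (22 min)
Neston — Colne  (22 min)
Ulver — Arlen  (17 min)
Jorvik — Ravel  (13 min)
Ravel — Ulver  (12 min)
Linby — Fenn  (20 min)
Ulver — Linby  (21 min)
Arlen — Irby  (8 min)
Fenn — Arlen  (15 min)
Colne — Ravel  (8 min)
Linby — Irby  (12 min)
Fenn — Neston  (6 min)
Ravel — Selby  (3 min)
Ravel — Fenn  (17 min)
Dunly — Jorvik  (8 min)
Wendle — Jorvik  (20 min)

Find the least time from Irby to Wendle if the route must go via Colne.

32 min

Shortest Irby→Colne: Irby–Colne = 18
Best Colne to Wendle: Colne–Ravel–Selby–Wendle costing 14
Total via Colne: 18 + 14 = 32 min.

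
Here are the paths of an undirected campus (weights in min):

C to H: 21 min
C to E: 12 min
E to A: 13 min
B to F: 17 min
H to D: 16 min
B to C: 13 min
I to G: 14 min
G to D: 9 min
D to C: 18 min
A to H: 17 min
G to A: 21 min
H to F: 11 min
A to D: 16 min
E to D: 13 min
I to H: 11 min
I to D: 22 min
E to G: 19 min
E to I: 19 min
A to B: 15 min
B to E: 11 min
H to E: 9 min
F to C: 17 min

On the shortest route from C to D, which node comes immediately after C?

D

Compare a few routes:
C–B–E–D: 13+11+13 = 37
C–H–D: 21+16 = 37
C–D: 18 = 18
C–E–D: 12+13 = 25
Cheapest is C–D at 18 min.
So from C the first move is to D.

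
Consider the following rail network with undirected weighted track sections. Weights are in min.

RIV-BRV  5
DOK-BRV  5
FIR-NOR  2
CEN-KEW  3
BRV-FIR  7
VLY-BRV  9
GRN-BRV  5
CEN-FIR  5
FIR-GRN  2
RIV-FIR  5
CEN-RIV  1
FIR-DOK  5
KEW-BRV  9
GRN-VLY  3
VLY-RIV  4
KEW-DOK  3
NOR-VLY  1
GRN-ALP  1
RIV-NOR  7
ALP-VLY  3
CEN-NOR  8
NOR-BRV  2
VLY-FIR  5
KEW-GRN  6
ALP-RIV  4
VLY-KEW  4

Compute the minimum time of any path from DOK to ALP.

Compare a few routes:
DOK–KEW–GRN–ALP: 3+6+1 = 10
DOK–FIR–NOR–VLY–ALP: 5+2+1+3 = 11
DOK–FIR–GRN–ALP: 5+2+1 = 8
DOK–KEW–VLY–ALP: 3+4+3 = 10
Cheapest is DOK–FIR–GRN–ALP at 8 min.

8 min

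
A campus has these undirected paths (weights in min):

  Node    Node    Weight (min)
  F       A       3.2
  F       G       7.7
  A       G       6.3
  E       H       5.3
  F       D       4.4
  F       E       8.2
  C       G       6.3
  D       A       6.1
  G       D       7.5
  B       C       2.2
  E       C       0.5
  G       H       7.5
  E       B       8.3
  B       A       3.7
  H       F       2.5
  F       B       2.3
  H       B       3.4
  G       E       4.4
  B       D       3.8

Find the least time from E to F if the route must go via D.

10.9 min

Shortest E→D: E → C → B → D = 6.5
Best D to F: D → F costing 4.4
Total via D: 6.5 + 4.4 = 10.9 min.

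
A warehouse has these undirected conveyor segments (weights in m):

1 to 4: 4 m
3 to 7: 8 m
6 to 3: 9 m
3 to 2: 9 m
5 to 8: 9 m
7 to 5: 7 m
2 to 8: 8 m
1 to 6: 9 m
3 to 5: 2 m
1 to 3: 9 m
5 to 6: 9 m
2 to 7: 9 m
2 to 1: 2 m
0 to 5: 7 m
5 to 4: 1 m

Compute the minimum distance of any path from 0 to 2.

14 m

Running Dijkstra from 0:
0: 0
5: 7  (via 0)
4: 8  (via 5)
3: 9  (via 5)
1: 12  (via 4)
2: 14  (via 1)
Shortest route: 0–5–4–1–2 = 14 m.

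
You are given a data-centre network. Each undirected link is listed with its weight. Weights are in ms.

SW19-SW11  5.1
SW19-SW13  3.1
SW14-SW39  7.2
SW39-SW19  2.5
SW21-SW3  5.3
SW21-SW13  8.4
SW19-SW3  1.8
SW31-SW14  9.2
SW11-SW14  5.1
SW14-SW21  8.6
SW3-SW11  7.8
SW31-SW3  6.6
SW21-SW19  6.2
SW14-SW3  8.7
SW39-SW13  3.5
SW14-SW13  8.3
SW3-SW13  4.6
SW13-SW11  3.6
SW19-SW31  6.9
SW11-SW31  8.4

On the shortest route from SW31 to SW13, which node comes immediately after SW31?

SW19

Enumerating some paths:
SW31 → SW3 → SW13: 6.6+4.6 = 11.2
SW31 → SW19 → SW13: 6.9+3.1 = 10
Cheapest is SW31 → SW19 → SW13 at 10 ms.
So from SW31 the first move is to SW19.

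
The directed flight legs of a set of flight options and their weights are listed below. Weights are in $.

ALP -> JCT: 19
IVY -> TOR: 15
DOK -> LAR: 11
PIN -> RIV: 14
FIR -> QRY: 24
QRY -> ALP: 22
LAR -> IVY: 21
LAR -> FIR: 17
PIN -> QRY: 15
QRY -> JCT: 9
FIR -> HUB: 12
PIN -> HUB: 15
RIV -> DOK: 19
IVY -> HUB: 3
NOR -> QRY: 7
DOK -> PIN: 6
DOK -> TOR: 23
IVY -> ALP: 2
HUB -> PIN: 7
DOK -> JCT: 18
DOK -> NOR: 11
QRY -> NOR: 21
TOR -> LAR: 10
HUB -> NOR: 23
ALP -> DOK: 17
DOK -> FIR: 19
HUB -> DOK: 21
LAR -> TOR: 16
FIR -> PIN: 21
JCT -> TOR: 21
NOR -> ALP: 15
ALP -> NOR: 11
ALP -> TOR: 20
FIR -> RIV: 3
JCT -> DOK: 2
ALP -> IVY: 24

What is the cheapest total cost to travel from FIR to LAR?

$33

Settle nodes by increasing distance from FIR:
FIR: 0
RIV: 3  (via FIR)
HUB: 12  (via FIR)
PIN: 19  (via HUB)
DOK: 22  (via RIV)
QRY: 24  (via FIR)
JCT: 33  (via QRY)
NOR: 33  (via DOK)
LAR: 33  (via DOK)
Shortest route: FIR–RIV–DOK–LAR = $33.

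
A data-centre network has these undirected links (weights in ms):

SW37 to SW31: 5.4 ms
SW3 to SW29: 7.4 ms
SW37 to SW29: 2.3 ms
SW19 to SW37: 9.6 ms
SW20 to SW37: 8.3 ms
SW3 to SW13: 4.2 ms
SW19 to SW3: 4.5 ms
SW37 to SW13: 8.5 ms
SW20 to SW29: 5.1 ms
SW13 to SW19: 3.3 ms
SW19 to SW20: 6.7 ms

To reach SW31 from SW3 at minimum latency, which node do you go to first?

Enumerating some paths:
SW3 - SW13 - SW37 - SW31: 4.2+8.5+5.4 = 18.1
SW3 - SW29 - SW37 - SW31: 7.4+2.3+5.4 = 15.1
The minimum is 15.1 ms via SW3 - SW29 - SW37 - SW31.
So from SW3 the first move is to SW29.

SW29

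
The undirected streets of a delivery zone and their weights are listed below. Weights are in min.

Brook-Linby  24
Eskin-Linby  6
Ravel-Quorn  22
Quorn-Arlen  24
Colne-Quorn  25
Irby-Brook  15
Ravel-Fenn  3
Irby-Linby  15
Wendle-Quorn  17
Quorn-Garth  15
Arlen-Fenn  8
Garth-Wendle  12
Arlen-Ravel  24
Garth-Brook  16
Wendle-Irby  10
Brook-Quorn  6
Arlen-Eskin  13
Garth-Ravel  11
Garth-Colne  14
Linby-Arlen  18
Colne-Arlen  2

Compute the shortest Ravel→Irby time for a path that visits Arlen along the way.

Best Ravel to Arlen: Ravel–Fenn–Arlen costing 11
Shortest Arlen→Irby: Arlen–Linby–Irby = 33
Total via Arlen: 11 + 33 = 44 min.

44 min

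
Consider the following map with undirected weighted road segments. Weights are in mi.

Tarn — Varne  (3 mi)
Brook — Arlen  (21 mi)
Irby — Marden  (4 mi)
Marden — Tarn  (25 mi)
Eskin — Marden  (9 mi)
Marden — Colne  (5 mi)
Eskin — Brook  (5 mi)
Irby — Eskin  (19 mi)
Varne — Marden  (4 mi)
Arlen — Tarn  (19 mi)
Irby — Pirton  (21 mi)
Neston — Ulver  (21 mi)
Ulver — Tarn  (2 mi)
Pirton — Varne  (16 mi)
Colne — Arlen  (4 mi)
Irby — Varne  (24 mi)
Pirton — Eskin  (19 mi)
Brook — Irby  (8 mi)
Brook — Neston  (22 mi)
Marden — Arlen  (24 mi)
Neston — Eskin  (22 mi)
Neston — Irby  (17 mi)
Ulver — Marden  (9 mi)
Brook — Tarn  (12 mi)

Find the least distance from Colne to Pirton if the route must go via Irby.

Best Colne to Irby: Colne → Marden → Irby costing 9
Best Irby to Pirton: Irby → Pirton costing 21
Total via Irby: 9 + 21 = 30 mi.

30 mi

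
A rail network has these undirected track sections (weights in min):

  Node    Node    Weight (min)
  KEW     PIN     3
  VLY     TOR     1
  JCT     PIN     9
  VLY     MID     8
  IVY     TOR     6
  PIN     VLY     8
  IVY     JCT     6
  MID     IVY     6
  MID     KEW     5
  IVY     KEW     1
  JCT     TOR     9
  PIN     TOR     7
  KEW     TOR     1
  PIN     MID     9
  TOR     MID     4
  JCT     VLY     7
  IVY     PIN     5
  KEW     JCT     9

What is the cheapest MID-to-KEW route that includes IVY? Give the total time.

Shortest MID→IVY: MID → IVY = 6
Shortest IVY→KEW: IVY → KEW = 1
Total via IVY: 6 + 1 = 7 min.

7 min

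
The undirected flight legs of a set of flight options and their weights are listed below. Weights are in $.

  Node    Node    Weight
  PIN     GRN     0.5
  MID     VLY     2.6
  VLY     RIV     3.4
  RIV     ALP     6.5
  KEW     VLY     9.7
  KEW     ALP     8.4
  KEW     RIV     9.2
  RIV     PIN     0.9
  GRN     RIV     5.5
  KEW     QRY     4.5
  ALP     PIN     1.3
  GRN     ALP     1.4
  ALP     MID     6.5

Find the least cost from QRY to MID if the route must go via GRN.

Shortest QRY→GRN: QRY–KEW–ALP–GRN = 14.3
Shortest GRN→MID: GRN–PIN–RIV–VLY–MID = 7.4
Total via GRN: 14.3 + 7.4 = $21.7.

$21.7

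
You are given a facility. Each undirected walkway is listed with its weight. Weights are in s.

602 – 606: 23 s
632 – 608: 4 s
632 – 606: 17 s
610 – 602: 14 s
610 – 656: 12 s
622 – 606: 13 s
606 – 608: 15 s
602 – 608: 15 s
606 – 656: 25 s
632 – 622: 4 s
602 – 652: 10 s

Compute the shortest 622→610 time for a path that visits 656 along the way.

50 s

Best 622 to 656: 622–606–656 costing 38
Best 656 to 610: 656–610 costing 12
Total via 656: 38 + 12 = 50 s.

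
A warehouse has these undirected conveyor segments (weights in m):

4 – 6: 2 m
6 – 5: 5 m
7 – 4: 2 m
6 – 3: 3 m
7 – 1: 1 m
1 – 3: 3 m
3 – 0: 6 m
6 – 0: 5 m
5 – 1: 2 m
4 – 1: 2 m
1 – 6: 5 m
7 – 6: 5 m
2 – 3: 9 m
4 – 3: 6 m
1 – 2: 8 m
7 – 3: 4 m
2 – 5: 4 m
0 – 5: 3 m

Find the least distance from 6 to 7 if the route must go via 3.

Shortest 6→3: 6 → 3 = 3
Best 3 to 7: 3 → 7 costing 4
Total via 3: 3 + 4 = 7 m.

7 m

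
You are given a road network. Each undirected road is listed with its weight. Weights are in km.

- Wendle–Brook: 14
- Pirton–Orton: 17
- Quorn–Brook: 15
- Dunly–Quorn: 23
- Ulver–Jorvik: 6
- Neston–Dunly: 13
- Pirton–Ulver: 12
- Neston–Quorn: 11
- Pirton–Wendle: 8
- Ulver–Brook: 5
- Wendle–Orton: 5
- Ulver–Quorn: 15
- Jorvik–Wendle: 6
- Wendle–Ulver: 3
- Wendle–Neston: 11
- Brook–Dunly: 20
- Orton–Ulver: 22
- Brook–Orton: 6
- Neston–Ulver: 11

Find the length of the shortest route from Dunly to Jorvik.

30 km

Shortest distances from Dunly:
Dunly: 0
Neston: 13  (via Dunly)
Brook: 20  (via Dunly)
Quorn: 23  (via Dunly)
Wendle: 24  (via Neston)
Ulver: 24  (via Neston)
Orton: 26  (via Brook)
Jorvik: 30  (via Wendle)
Shortest route: Dunly–Neston–Wendle–Jorvik = 30 km.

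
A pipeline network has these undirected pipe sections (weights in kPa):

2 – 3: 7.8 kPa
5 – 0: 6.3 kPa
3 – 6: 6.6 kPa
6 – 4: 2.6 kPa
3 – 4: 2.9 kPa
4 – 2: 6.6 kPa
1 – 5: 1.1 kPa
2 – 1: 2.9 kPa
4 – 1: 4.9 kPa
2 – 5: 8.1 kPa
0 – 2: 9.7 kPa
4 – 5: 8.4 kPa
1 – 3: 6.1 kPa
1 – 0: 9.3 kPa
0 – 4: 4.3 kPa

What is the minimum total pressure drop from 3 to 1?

Shortest distances from 3:
3: 0
4: 2.9  (via 3)
6: 5.5  (via 4)
1: 6.1  (via 3)
Shortest route: 3–1 = 6.1 kPa.

6.1 kPa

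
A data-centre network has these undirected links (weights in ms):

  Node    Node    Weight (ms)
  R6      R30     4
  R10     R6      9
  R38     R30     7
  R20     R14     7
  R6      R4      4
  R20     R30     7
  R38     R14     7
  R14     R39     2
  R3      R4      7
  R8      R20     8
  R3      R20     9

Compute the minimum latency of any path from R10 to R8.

28 ms

Enumerating some paths:
R10 → R6 → R4 → R3 → R20 → R8: 9+4+7+9+8 = 37
R10 → R6 → R30 → R38 → R14 → R20 → R8: 9+4+7+7+7+8 = 42
R10 → R6 → R30 → R20 → R8: 9+4+7+8 = 28
Cheapest is R10 → R6 → R30 → R20 → R8 at 28 ms.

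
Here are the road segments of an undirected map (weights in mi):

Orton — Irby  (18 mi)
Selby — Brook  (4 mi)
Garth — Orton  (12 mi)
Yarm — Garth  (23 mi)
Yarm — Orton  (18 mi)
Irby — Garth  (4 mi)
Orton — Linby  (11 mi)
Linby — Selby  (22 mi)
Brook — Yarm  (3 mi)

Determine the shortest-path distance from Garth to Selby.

Shortest distances from Garth:
Garth: 0
Irby: 4  (via Garth)
Orton: 12  (via Garth)
Yarm: 23  (via Garth)
Linby: 23  (via Orton)
Brook: 26  (via Yarm)
Selby: 30  (via Brook)
Shortest route: Garth–Yarm–Brook–Selby = 30 mi.

30 mi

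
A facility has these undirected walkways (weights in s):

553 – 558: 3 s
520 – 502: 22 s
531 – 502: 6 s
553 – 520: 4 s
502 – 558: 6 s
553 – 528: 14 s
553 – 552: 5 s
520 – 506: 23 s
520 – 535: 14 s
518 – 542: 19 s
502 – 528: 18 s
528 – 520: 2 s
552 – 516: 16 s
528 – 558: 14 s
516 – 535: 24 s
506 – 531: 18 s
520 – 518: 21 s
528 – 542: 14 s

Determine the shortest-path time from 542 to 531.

Running Dijkstra from 542:
542: 0
528: 14  (via 542)
520: 16  (via 528)
518: 19  (via 542)
553: 20  (via 520)
558: 23  (via 553)
552: 25  (via 553)
502: 29  (via 558)
535: 30  (via 520)
531: 35  (via 502)
Shortest route: 542 → 528 → 520 → 553 → 558 → 502 → 531 = 35 s.

35 s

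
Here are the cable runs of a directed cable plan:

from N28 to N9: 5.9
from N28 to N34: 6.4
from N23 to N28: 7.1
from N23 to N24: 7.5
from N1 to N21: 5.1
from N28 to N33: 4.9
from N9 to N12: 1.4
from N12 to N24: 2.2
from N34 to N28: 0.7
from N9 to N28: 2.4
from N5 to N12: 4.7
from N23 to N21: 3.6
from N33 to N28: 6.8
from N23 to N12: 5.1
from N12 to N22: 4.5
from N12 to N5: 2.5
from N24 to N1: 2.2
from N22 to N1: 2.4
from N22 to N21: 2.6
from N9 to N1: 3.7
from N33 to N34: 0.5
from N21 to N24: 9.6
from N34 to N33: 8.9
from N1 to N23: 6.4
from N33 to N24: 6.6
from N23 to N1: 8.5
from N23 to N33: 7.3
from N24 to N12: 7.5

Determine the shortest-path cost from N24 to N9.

21.6

Shortest distances from N24:
N24: 0
N1: 2.2  (via N24)
N21: 7.3  (via N1)
N12: 7.5  (via N24)
N23: 8.6  (via N1)
N5: 10  (via N12)
N22: 12  (via N12)
N28: 15.7  (via N23)
N33: 15.9  (via N23)
N34: 16.4  (via N33)
N9: 21.6  (via N28)
Shortest route: N24 → N1 → N23 → N28 → N9 = 21.6.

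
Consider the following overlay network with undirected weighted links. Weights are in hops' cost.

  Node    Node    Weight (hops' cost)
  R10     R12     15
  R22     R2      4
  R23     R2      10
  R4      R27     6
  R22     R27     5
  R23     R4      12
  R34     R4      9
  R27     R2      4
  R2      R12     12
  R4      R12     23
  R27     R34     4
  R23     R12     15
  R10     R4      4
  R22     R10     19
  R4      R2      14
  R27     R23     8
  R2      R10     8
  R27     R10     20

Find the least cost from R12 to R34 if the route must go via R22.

25 hops' cost

Shortest R12→R22: R12–R2–R22 = 16
Shortest R22→R34: R22–R27–R34 = 9
Total via R22: 16 + 9 = 25 hops' cost.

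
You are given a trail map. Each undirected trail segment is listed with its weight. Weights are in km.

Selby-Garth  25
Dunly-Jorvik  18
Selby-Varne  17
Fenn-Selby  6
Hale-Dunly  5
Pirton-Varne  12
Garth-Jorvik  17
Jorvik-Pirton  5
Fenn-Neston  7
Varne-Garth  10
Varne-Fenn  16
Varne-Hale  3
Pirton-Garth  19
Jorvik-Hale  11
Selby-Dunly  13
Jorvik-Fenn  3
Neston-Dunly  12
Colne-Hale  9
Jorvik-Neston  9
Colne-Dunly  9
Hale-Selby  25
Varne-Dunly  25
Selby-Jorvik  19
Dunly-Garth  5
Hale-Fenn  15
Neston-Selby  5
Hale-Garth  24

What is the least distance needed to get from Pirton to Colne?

Enumerating some paths:
Pirton → Varne → Hale → Colne: 12+3+9 = 24
Pirton → Jorvik → Hale → Colne: 5+11+9 = 25
The minimum is 24 km via Pirton → Varne → Hale → Colne.

24 km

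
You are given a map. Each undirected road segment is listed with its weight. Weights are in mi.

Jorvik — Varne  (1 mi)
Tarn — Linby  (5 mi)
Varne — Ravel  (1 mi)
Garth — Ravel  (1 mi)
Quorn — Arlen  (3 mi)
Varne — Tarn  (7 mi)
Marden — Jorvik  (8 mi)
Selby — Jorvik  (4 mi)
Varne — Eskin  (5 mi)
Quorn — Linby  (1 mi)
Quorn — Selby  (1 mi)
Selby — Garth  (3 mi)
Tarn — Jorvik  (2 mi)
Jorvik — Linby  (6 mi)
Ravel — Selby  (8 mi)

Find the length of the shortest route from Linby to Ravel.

Candidate routes:
Linby → Quorn → Selby → Garth → Ravel: 1+1+3+1 = 6
Linby → Quorn → Selby → Jorvik → Varne → Ravel: 1+1+4+1+1 = 8
The minimum is 6 mi via Linby → Quorn → Selby → Garth → Ravel.

6 mi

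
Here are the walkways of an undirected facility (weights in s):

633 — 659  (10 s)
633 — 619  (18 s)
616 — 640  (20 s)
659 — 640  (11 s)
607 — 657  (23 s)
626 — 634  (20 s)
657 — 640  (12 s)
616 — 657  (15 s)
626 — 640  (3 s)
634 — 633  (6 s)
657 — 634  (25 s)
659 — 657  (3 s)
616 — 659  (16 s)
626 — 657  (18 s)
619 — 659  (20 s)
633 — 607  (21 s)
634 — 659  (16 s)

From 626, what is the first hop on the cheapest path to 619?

Enumerating some paths:
626–657–659–619: 18+3+20 = 41
626–640–657–659–619: 3+12+3+20 = 38
626–640–659–619: 3+11+20 = 34
The minimum is 34 s via 626–640–659–619.
So from 626 the first move is to 640.

640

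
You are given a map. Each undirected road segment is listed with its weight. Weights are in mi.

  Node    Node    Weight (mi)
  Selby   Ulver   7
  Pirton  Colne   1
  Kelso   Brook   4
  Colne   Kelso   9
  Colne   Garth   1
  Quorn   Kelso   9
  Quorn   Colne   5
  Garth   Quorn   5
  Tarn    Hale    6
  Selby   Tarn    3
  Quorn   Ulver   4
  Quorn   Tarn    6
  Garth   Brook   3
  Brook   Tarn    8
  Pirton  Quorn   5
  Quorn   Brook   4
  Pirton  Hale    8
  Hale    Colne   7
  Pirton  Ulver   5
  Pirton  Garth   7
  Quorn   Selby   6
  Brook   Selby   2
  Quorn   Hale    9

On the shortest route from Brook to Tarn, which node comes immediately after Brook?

Selby

Enumerating some paths:
Brook - Selby - Tarn: 2+3 = 5
Brook - Tarn: 8 = 8
Cheapest is Brook - Selby - Tarn at 5 mi.
So from Brook the first move is to Selby.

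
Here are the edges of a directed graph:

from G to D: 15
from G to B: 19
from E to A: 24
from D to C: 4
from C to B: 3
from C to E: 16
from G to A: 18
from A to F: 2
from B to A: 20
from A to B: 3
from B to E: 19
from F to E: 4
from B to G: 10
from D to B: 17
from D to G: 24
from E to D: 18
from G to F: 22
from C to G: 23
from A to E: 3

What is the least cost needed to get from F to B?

29

Compare a few routes:
F → E → D → B: 4+18+17 = 39
F → E → A → B: 4+24+3 = 31
F → E → D → C → B: 4+18+4+3 = 29
The minimum is 29 via F → E → D → C → B.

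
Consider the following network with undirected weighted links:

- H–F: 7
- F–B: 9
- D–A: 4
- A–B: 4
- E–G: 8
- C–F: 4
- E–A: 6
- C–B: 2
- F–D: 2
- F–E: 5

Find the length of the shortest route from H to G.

Compare a few routes:
H → F → E → G: 7+5+8 = 20
H → F → D → A → E → G: 7+2+4+6+8 = 27
H → F → B → A → E → G: 7+9+4+6+8 = 34
H → F → C → B → A → E → G: 7+4+2+4+6+8 = 31
Cheapest is H → F → E → G at 20.

20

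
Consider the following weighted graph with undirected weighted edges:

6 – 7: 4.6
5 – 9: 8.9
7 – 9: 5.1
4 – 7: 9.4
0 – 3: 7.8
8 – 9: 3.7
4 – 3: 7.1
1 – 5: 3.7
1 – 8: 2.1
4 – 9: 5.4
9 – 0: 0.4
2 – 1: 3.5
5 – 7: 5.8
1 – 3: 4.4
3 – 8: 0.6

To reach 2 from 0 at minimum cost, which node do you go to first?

9

Candidate routes:
0 - 3 - 8 - 1 - 2: 7.8+0.6+2.1+3.5 = 14
0 - 9 - 8 - 3 - 1 - 2: 0.4+3.7+0.6+4.4+3.5 = 12.6
0 - 9 - 8 - 1 - 2: 0.4+3.7+2.1+3.5 = 9.7
0 - 3 - 1 - 2: 7.8+4.4+3.5 = 15.7
Cheapest is 0 - 9 - 8 - 1 - 2 at 9.7.
So from 0 the first move is to 9.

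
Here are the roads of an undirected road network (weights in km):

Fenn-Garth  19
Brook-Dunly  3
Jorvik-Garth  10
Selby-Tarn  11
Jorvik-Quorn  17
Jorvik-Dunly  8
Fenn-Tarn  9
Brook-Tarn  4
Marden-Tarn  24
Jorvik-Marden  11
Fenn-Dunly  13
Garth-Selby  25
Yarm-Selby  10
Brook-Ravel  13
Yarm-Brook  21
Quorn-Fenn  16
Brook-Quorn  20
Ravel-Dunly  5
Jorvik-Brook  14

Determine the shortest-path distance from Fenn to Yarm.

Settle nodes by increasing distance from Fenn:
Fenn: 0
Tarn: 9  (via Fenn)
Dunly: 13  (via Fenn)
Brook: 13  (via Tarn)
Quorn: 16  (via Fenn)
Ravel: 18  (via Dunly)
Garth: 19  (via Fenn)
Selby: 20  (via Tarn)
Jorvik: 21  (via Dunly)
Yarm: 30  (via Selby)
Shortest route: Fenn → Tarn → Selby → Yarm = 30 km.

30 km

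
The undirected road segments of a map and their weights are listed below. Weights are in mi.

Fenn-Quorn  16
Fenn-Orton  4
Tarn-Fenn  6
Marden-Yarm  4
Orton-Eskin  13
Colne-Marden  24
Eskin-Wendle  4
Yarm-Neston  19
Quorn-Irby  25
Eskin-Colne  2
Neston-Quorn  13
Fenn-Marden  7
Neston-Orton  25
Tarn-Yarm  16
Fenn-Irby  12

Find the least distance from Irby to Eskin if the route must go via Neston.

Shortest Irby→Neston: Irby → Quorn → Neston = 38
Best Neston to Eskin: Neston → Orton → Eskin costing 38
Total via Neston: 38 + 38 = 76 mi.

76 mi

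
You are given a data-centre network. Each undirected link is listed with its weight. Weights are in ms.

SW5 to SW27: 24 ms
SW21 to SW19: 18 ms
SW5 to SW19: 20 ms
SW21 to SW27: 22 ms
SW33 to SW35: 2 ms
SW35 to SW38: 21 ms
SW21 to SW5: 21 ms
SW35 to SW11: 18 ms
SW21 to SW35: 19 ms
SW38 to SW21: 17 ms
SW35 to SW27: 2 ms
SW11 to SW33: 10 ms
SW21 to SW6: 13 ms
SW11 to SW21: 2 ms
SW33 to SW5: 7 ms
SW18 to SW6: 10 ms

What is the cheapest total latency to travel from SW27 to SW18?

Shortest distances from SW27:
SW27: 0
SW35: 2  (via SW27)
SW33: 4  (via SW35)
SW5: 11  (via SW33)
SW11: 14  (via SW33)
SW21: 16  (via SW11)
SW38: 23  (via SW35)
SW6: 29  (via SW21)
SW19: 31  (via SW5)
SW18: 39  (via SW6)
Shortest route: SW27–SW35–SW33–SW11–SW21–SW6–SW18 = 39 ms.

39 ms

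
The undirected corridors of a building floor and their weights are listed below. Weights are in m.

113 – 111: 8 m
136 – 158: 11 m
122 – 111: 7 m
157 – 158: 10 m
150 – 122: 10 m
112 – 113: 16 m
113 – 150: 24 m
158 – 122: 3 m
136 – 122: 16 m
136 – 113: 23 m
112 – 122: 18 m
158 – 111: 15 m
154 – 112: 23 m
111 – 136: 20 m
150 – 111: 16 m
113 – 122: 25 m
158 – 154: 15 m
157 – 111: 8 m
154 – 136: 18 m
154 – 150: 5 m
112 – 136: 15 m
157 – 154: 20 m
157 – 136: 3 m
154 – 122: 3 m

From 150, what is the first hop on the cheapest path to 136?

154

Candidate routes:
150–154–122–158–157–136: 5+3+3+10+3 = 24
150–154–136: 5+18 = 23
150–154–122–158–136: 5+3+3+11 = 22
The minimum is 22 m via 150–154–122–158–136.
So from 150 the first move is to 154.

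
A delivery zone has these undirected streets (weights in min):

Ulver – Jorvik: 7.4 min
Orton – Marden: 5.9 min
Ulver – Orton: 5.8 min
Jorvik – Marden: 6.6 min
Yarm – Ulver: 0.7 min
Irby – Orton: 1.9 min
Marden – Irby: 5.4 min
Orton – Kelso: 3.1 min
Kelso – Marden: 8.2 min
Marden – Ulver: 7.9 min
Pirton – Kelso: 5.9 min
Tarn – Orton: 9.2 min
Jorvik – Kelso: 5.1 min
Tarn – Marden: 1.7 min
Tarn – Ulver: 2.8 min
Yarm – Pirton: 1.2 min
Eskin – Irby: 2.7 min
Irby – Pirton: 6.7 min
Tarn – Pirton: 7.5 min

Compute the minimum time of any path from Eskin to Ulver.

Running Dijkstra from Eskin:
Eskin: 0
Irby: 2.7  (via Eskin)
Orton: 4.6  (via Irby)
Kelso: 7.7  (via Orton)
Marden: 8.1  (via Irby)
Pirton: 9.4  (via Irby)
Tarn: 9.8  (via Marden)
Ulver: 10.4  (via Orton)
Shortest route: Eskin–Irby–Orton–Ulver = 10.4 min.

10.4 min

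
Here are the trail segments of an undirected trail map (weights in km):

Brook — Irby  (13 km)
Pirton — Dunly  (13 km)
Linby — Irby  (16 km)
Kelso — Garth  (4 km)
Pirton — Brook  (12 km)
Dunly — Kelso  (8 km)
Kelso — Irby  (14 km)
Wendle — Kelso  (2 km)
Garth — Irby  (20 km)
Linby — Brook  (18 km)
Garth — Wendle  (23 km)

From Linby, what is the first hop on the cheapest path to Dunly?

Irby

Candidate routes:
Linby → Brook → Pirton → Dunly: 18+12+13 = 43
Linby → Irby → Kelso → Dunly: 16+14+8 = 38
The minimum is 38 km via Linby → Irby → Kelso → Dunly.
So from Linby the first move is to Irby.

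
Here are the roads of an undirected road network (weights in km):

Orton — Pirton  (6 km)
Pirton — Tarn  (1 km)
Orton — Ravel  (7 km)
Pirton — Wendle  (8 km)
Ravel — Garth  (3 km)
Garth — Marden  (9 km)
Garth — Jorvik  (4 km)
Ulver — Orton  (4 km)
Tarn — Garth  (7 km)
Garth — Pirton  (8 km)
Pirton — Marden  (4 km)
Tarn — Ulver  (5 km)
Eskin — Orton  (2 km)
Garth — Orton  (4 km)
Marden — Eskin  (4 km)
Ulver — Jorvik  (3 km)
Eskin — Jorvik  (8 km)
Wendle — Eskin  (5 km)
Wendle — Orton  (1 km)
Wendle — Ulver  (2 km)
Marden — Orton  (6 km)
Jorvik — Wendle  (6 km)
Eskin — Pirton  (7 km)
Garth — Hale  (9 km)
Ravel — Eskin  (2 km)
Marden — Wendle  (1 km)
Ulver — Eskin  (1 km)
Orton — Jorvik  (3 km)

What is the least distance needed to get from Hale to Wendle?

Candidate routes:
Hale–Garth–Ravel–Eskin–Orton–Wendle: 9+3+2+2+1 = 17
Hale–Garth–Ravel–Eskin–Ulver–Wendle: 9+3+2+1+2 = 17
Hale–Garth–Orton–Wendle: 9+4+1 = 14
Hale–Garth–Jorvik–Orton–Wendle: 9+4+3+1 = 17
Cheapest is Hale–Garth–Orton–Wendle at 14 km.

14 km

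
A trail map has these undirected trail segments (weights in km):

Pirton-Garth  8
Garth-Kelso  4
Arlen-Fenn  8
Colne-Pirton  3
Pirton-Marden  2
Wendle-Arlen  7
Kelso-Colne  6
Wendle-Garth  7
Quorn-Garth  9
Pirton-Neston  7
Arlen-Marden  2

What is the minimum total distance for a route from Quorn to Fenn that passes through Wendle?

31 km

Shortest Quorn→Wendle: Quorn → Garth → Wendle = 16
Best Wendle to Fenn: Wendle → Arlen → Fenn costing 15
Total via Wendle: 16 + 15 = 31 km.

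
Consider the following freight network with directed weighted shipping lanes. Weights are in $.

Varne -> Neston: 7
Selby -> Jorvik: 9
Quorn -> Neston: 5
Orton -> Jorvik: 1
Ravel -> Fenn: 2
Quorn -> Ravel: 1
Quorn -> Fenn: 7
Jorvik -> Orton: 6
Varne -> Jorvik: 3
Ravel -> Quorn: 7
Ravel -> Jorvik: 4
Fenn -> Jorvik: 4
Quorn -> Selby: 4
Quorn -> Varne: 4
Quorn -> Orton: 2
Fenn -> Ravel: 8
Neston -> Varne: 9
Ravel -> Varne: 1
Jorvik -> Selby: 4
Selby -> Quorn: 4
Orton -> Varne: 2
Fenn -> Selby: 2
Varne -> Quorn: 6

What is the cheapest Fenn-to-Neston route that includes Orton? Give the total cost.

$17

Best Fenn to Orton: Fenn–Selby–Quorn–Orton costing 8
Best Orton to Neston: Orton–Varne–Neston costing 9
Total via Orton: 8 + 9 = $17.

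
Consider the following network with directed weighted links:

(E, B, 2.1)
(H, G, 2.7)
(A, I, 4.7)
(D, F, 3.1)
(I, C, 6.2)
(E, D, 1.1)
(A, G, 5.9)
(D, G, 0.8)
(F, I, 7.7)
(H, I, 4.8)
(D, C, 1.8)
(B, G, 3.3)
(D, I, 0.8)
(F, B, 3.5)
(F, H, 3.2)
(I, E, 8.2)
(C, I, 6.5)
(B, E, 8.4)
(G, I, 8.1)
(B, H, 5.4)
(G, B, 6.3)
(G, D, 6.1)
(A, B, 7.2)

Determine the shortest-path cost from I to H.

Compare a few routes:
I → E → B → H: 8.2+2.1+5.4 = 15.7
I → E → D → G → B → H: 8.2+1.1+0.8+6.3+5.4 = 21.8
I → E → D → F → H: 8.2+1.1+3.1+3.2 = 15.6
I → E → D → F → B → H: 8.2+1.1+3.1+3.5+5.4 = 21.3
The minimum is 15.6 via I → E → D → F → H.

15.6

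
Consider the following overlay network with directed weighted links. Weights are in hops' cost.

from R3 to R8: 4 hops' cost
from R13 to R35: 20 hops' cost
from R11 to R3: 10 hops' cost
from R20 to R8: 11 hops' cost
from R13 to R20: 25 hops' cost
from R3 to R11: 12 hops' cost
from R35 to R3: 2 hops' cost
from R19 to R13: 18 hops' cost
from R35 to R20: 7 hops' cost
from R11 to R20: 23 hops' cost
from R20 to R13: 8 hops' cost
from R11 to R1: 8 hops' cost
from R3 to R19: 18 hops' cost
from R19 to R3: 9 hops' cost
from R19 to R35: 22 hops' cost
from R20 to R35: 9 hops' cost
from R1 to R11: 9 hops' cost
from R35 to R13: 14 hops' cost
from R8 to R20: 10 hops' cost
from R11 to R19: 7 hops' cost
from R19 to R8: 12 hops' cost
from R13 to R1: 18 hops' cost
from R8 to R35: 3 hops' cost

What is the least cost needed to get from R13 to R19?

Enumerating some paths:
R13 - R35 - R3 - R19: 20+2+18 = 40
R13 - R1 - R11 - R19: 18+9+7 = 34
Cheapest is R13 - R1 - R11 - R19 at 34 hops' cost.

34 hops' cost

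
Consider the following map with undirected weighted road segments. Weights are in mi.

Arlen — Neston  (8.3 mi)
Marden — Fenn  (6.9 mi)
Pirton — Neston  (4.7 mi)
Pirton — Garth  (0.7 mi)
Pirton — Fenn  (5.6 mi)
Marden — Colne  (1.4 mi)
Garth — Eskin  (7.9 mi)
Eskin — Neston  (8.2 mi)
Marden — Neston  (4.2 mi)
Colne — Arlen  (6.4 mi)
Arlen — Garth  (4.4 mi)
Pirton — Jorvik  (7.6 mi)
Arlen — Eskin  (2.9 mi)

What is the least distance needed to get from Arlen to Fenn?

10.7 mi

Running Dijkstra from Arlen:
Arlen: 0
Eskin: 2.9  (via Arlen)
Garth: 4.4  (via Arlen)
Pirton: 5.1  (via Garth)
Colne: 6.4  (via Arlen)
Marden: 7.8  (via Colne)
Neston: 8.3  (via Arlen)
Fenn: 10.7  (via Pirton)
Shortest route: Arlen–Garth–Pirton–Fenn = 10.7 mi.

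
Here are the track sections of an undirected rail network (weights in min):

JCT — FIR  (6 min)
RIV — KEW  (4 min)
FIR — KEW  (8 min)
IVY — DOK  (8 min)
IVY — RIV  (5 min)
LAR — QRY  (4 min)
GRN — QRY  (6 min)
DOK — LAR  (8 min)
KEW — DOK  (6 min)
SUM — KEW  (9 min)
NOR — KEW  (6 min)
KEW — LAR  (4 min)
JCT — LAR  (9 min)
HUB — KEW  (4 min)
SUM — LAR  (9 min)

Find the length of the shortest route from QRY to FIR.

Compare a few routes:
QRY - LAR - DOK - KEW - FIR: 4+8+6+8 = 26
QRY - LAR - SUM - KEW - FIR: 4+9+9+8 = 30
QRY - LAR - KEW - FIR: 4+4+8 = 16
QRY - LAR - JCT - FIR: 4+9+6 = 19
The minimum is 16 min via QRY - LAR - KEW - FIR.

16 min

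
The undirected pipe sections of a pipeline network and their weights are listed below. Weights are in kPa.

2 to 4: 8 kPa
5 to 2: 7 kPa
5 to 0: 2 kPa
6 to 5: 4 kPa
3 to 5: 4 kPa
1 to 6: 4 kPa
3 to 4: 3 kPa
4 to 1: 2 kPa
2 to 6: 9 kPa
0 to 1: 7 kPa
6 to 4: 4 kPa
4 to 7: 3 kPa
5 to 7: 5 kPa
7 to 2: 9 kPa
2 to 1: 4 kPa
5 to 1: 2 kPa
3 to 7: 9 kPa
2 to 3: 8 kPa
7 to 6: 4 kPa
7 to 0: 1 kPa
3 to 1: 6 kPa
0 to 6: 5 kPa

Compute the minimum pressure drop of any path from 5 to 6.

4 kPa

Running Dijkstra from 5:
5: 0
0: 2  (via 5)
1: 2  (via 5)
7: 3  (via 0)
3: 4  (via 5)
4: 4  (via 1)
6: 4  (via 5)
Shortest route: 5 → 6 = 4 kPa.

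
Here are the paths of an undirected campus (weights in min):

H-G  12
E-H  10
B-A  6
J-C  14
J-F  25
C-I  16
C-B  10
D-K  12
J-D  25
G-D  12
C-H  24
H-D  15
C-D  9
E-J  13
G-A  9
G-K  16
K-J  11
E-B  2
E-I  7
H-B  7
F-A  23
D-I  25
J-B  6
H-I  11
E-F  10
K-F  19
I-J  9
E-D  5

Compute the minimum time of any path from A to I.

Enumerating some paths:
A → B → E → I: 6+2+7 = 15
A → B → J → I: 6+6+9 = 21
A → B → H → I: 6+7+11 = 24
Cheapest is A → B → E → I at 15 min.

15 min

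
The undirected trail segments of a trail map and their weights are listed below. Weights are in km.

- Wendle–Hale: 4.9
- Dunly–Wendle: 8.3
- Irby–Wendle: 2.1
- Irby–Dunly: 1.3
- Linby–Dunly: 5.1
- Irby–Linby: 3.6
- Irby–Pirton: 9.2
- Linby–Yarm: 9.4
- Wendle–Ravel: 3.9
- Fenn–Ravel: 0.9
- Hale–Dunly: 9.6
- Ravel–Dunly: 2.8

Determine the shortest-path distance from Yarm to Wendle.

15.1 km

Candidate routes:
Yarm–Linby–Dunly–Irby–Wendle: 9.4+5.1+1.3+2.1 = 17.9
Yarm–Linby–Irby–Wendle: 9.4+3.6+2.1 = 15.1
Yarm–Linby–Dunly–Ravel–Wendle: 9.4+5.1+2.8+3.9 = 21.2
Yarm–Linby–Irby–Dunly–Ravel–Wendle: 9.4+3.6+1.3+2.8+3.9 = 21
The minimum is 15.1 km via Yarm–Linby–Irby–Wendle.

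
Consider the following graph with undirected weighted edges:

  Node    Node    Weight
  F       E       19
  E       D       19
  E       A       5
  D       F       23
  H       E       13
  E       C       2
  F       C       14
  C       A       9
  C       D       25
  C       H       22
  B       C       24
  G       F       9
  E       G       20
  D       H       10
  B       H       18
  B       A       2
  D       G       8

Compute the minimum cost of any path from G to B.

Shortest distances from G:
G: 0
D: 8  (via G)
F: 9  (via G)
H: 18  (via D)
E: 20  (via G)
C: 22  (via E)
A: 25  (via E)
B: 27  (via A)
Shortest route: G–E–A–B = 27.

27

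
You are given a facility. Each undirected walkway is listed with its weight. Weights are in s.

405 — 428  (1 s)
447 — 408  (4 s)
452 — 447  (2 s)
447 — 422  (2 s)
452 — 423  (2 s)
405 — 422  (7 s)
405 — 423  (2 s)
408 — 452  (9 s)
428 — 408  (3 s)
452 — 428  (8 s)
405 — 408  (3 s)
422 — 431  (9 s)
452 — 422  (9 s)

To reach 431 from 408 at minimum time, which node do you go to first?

447

Enumerating some paths:
408–405–422–431: 3+7+9 = 19
408–447–422–431: 4+2+9 = 15
The minimum is 15 s via 408–447–422–431.
So from 408 the first move is to 447.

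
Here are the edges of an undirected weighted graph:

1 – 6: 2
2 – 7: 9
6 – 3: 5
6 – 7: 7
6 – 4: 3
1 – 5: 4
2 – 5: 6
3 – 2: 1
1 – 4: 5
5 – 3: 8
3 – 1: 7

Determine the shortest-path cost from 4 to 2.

Candidate routes:
4 - 1 - 3 - 2: 5+7+1 = 13
4 - 6 - 3 - 2: 3+5+1 = 9
The minimum is 9 via 4 - 6 - 3 - 2.

9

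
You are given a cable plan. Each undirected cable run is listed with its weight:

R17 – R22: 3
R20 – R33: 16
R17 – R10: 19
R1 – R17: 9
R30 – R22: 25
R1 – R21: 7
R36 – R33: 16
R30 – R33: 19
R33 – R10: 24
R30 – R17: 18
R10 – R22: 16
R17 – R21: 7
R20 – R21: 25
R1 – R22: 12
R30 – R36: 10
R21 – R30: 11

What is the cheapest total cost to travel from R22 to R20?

Running Dijkstra from R22:
R22: 0
R17: 3  (via R22)
R21: 10  (via R17)
R1: 12  (via R22)
R10: 16  (via R22)
R30: 21  (via R17)
R36: 31  (via R30)
R20: 35  (via R21)
Shortest route: R22–R17–R21–R20 = 35.

35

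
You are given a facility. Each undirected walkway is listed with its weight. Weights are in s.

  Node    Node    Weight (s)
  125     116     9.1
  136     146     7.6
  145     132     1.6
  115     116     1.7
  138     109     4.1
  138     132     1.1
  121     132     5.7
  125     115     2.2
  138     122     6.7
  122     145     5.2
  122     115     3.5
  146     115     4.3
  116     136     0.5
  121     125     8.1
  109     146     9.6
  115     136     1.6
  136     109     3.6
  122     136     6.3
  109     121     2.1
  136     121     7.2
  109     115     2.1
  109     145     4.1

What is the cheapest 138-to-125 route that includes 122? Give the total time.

Shortest 138→122: 138–122 = 6.7
Shortest 122→125: 122–115–125 = 5.7
Total via 122: 6.7 + 5.7 = 12.4 s.

12.4 s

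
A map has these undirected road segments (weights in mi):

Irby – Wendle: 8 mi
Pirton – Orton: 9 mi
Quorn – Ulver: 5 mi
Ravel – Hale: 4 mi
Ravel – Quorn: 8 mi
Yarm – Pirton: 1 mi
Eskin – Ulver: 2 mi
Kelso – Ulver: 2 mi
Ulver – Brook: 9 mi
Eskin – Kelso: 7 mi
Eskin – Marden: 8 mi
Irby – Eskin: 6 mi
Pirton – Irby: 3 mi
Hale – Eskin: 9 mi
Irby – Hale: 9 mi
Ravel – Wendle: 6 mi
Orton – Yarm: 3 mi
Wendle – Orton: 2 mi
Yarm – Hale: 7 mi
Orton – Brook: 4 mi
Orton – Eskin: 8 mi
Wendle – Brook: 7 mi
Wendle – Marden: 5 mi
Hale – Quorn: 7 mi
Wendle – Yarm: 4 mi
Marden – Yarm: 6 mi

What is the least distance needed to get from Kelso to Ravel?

Compare a few routes:
Kelso–Ulver–Quorn–Ravel: 2+5+8 = 15
Kelso–Ulver–Eskin–Hale–Ravel: 2+2+9+4 = 17
The minimum is 15 mi via Kelso–Ulver–Quorn–Ravel.

15 mi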